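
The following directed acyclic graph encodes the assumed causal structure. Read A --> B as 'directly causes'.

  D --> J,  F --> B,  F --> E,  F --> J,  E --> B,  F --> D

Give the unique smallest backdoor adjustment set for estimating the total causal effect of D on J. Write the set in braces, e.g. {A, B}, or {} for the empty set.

Variables eligible for adjustment (non-descendants of D, excluding D and J): {B, E, F}.
Backdoor paths from D to J:
  P1: D <- F -> J
The empty set is not sufficient: P1 (D <- F -> J) has no collider blocking it and no conditioned non-collider, so it is open.
Try {F}:
  P1: blocked at fork node F ∈ conditioning set.
{F} contains no descendant of D and blocks every backdoor path.
No other singleton works — e.g. {E} leaves P1 open — so {F} is the unique smallest valid adjustment set.

{F}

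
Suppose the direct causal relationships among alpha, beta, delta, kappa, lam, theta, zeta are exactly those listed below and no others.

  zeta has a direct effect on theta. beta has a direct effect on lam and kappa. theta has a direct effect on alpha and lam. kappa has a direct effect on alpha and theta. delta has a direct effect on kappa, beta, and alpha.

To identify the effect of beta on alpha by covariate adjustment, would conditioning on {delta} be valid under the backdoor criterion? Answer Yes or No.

Backdoor paths from beta to alpha (paths whose first edge points into beta):
  P1: beta <- delta -> kappa -> theta -> alpha
  P2: beta <- delta -> kappa -> alpha
  P3: beta <- delta -> alpha
Condition 1 (no descendant of beta in the set): holds — descendants of beta are {alpha, kappa, lam, theta}; none are in {delta}.
Condition 2 (every backdoor path blocked by {delta}):
  P1: blocked at fork node delta ∈ conditioning set.
  P2: blocked at fork node delta ∈ conditioning set.
  P3: blocked at fork node delta ∈ conditioning set.
{delta} satisfies the backdoor criterion.

Yes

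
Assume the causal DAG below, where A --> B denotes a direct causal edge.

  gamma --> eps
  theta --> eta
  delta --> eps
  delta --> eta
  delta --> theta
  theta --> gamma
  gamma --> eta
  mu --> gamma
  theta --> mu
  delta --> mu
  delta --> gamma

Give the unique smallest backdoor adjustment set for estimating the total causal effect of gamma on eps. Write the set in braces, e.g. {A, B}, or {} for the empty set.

Variables eligible for adjustment (non-descendants of gamma, excluding gamma and eps): {delta, mu, theta}.
Backdoor paths from gamma to eps:
  P1: gamma <- delta -> eps
  P2: gamma <- theta <- delta -> eps
  P3: gamma <- theta -> mu <- delta -> eps
  P4: gamma <- theta -> eta <- delta -> eps
  P5: gamma <- mu <- delta -> eps
  P6: gamma <- mu <- theta <- delta -> eps
  P7: gamma <- mu <- theta -> eta <- delta -> eps
The empty set is not sufficient: P1 (gamma <- delta -> eps) has no collider blocking it and no conditioned non-collider, so it is open.
Try {delta}:
  P1: blocked at fork node delta ∈ conditioning set.
  P2: blocked at fork node delta ∈ conditioning set.
  P3: blocked at collider mu (neither it nor any descendant is in the conditioning set).
  P4: blocked at collider eta (neither it nor any descendant is in the conditioning set).
  P5: blocked at fork node delta ∈ conditioning set.
  P6: blocked at fork node delta ∈ conditioning set.
  P7: blocked at collider eta (neither it nor any descendant is in the conditioning set).
{delta} contains no descendant of gamma and blocks every backdoor path.
No other singleton works — e.g. {theta} leaves P1 open — so {delta} is the unique smallest valid adjustment set.

{delta}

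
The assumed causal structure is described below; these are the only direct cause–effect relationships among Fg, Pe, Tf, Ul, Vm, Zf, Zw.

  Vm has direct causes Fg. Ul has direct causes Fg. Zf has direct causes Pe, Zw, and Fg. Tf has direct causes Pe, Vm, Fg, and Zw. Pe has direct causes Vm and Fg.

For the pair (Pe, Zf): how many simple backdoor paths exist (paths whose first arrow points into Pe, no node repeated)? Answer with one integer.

A backdoor path from Pe to Zf is any simple undirected path whose first edge points into Pe (i.e. leaves Pe via a parent).
Parents of Pe: {Fg, Vm}.
Enumerating:
  P1: Pe <- Fg -> Vm -> Tf <- Zw -> Zf
  P2: Pe <- Fg -> Zf
  P3: Pe <- Fg -> Tf <- Zw -> Zf
  P4: Pe <- Vm <- Fg -> Zf
  P5: Pe <- Vm <- Fg -> Tf <- Zw -> Zf
  P6: Pe <- Vm -> Tf <- Fg -> Zf
  P7: Pe <- Vm -> Tf <- Zw -> Zf
That exhausts the simple backdoor paths. Count: 7.

7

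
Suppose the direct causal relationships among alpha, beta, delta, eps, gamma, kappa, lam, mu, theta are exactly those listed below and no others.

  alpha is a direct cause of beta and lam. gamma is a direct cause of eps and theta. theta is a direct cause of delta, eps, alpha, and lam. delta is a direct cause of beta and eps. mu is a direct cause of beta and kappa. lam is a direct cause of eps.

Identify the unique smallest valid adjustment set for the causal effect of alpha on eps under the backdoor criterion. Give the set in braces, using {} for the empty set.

{theta}

Variables eligible for adjustment (non-descendants of alpha, excluding alpha and eps): {delta, gamma, kappa, mu, theta}.
Backdoor paths from alpha to eps:
  P1: alpha <- theta <- gamma -> eps
  P2: alpha <- theta -> lam -> eps
  P3: alpha <- theta -> delta -> eps
  P4: alpha <- theta -> eps
The empty set is not sufficient: P1 (alpha <- theta <- gamma -> eps) has no collider blocking it and no conditioned non-collider, so it is open.
Try {theta}:
  P1: blocked at chain node theta ∈ conditioning set.
  P2: blocked at fork node theta ∈ conditioning set.
  P3: blocked at fork node theta ∈ conditioning set.
  P4: blocked at fork node theta ∈ conditioning set.
{theta} contains no descendant of alpha and blocks every backdoor path.
No other singleton works — e.g. {gamma} leaves P2 open — so {theta} is the unique smallest valid adjustment set.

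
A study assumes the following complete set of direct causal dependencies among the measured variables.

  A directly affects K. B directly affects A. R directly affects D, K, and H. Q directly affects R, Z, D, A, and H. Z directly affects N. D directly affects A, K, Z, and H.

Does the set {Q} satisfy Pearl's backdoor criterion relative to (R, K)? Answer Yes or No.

Backdoor paths from R to K (paths whose first edge points into R):
  P1: R <- Q -> D -> A -> K
  P2: R <- Q -> D -> K
  P3: R <- Q -> H <- D -> A -> K
  P4: R <- Q -> H <- D -> K
  P5: R <- Q -> A <- D -> K
  P6: R <- Q -> A -> K
  P7: R <- Q -> Z <- D -> A -> K
  P8: R <- Q -> Z <- D -> K
Condition 1 (no descendant of R in the set): holds — descendants of R are {A, D, H, K, N, Z}; none are in {Q}.
Condition 2 (every backdoor path blocked by {Q}):
  P1: blocked at fork node Q ∈ conditioning set.
  P2: blocked at fork node Q ∈ conditioning set.
  P3: blocked at fork node Q ∈ conditioning set.
  P4: blocked at fork node Q ∈ conditioning set.
  P5: blocked at fork node Q ∈ conditioning set.
  P6: blocked at fork node Q ∈ conditioning set.
  P7: blocked at fork node Q ∈ conditioning set.
  P8: blocked at fork node Q ∈ conditioning set.
{Q} satisfies the backdoor criterion.

Yes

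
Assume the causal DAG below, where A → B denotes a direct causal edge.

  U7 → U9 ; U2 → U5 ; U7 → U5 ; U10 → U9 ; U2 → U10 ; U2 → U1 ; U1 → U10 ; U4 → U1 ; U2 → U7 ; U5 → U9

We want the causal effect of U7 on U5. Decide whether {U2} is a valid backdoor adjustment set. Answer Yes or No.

Yes

Backdoor paths from U7 to U5 (paths whose first edge points into U7):
  P1: U7 <- U2 -> U1 -> U10 -> U9 <- U5
  P2: U7 <- U2 -> U5
  P3: U7 <- U2 -> U10 -> U9 <- U5
Condition 1 (no descendant of U7 in the set): holds — descendants of U7 are {U5, U9}; none are in {U2}.
Condition 2 (every backdoor path blocked by {U2}):
  P1: blocked at fork node U2 ∈ conditioning set.
  P2: blocked at fork node U2 ∈ conditioning set.
  P3: blocked at fork node U2 ∈ conditioning set.
{U2} satisfies the backdoor criterion.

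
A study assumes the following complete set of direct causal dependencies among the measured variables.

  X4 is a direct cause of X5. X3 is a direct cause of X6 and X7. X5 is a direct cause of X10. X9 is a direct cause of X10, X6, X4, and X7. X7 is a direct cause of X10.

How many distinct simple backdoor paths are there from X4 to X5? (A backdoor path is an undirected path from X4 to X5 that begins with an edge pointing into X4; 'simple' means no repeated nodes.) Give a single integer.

A backdoor path from X4 to X5 is any simple undirected path whose first edge points into X4 (i.e. leaves X4 via a parent).
Parents of X4: {X9}.
Enumerating:
  P1: X4 <- X9 -> X6 <- X3 -> X7 -> X10 <- X5
  P2: X4 <- X9 -> X7 -> X10 <- X5
  P3: X4 <- X9 -> X10 <- X5
That exhausts the simple backdoor paths. Count: 3.

3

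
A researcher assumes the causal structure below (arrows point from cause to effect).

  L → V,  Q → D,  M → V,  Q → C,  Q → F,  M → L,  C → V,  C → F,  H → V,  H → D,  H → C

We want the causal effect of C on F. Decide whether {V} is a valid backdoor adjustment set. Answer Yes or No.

No

Backdoor paths from C to F (paths whose first edge points into C):
  P1: C <- H -> D <- Q -> F
  P2: C <- Q -> F
Condition 1 (no descendant of C in the set): FAILS — V is a descendant of C.
Condition 2 (every backdoor path blocked by {V}):
  P1: blocked at collider D (neither it nor any descendant is in the conditioning set).
  P2: open — no interior node is in the conditioning set.
{V} does not satisfy the backdoor criterion.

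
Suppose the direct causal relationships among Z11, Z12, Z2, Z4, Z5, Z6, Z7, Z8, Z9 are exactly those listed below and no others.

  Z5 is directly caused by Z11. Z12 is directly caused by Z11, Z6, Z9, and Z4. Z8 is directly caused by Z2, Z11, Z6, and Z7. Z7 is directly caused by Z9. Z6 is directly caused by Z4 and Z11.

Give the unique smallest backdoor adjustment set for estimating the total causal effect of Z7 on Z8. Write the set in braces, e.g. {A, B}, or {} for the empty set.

{}

Variables eligible for adjustment (non-descendants of Z7, excluding Z7 and Z8): {Z11, Z12, Z2, Z4, Z5, Z6, Z9}.
Backdoor paths from Z7 to Z8:
  P1: Z7 <- Z9 -> Z12 <- Z11 -> Z6 -> Z8
  P2: Z7 <- Z9 -> Z12 <- Z11 -> Z8
  P3: Z7 <- Z9 -> Z12 <- Z4 -> Z6 <- Z11 -> Z8
  P4: Z7 <- Z9 -> Z12 <- Z4 -> Z6 -> Z8
  P5: Z7 <- Z9 -> Z12 <- Z6 <- Z11 -> Z8
  P6: Z7 <- Z9 -> Z12 <- Z6 -> Z8
Each backdoor path contains an unconditioned collider, so every path is already blocked with the empty conditioning set:
  P1: blocked at collider Z12 (neither it nor any descendant is in the conditioning set).
  P2: blocked at collider Z12 (neither it nor any descendant is in the conditioning set).
  P3: blocked at collider Z12 (neither it nor any descendant is in the conditioning set).
  P4: blocked at collider Z12 (neither it nor any descendant is in the conditioning set).
  P5: blocked at collider Z12 (neither it nor any descendant is in the conditioning set).
  P6: blocked at collider Z12 (neither it nor any descendant is in the conditioning set).
The empty set is therefore the unique smallest valid set.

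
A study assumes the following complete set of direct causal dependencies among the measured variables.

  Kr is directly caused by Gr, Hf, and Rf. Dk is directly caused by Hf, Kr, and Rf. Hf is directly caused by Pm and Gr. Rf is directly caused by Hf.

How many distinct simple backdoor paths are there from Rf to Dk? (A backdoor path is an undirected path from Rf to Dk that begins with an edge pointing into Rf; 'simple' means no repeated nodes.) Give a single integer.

3

A backdoor path from Rf to Dk is any simple undirected path whose first edge points into Rf (i.e. leaves Rf via a parent).
Parents of Rf: {Hf}.
Enumerating:
  P1: Rf <- Hf <- Gr -> Kr -> Dk
  P2: Rf <- Hf -> Kr -> Dk
  P3: Rf <- Hf -> Dk
That exhausts the simple backdoor paths. Count: 3.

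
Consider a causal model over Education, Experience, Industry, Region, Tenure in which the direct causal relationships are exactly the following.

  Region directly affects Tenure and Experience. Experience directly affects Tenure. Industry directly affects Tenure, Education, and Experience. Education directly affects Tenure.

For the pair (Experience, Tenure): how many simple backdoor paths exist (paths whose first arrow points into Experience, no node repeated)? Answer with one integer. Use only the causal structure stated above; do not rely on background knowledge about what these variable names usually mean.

3

A backdoor path from Experience to Tenure is any simple undirected path whose first edge points into Experience (i.e. leaves Experience via a parent).
Parents of Experience: {Industry, Region}.
Enumerating:
  P1: Experience <- Industry -> Education -> Tenure
  P2: Experience <- Industry -> Tenure
  P3: Experience <- Region -> Tenure
That exhausts the simple backdoor paths. Count: 3.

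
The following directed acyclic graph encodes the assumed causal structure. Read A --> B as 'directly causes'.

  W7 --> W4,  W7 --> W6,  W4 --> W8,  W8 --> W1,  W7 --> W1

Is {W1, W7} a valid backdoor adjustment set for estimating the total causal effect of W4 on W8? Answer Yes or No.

Backdoor paths from W4 to W8 (paths whose first edge points into W4):
  P1: W4 <- W7 -> W1 <- W8
Condition 1 (no descendant of W4 in the set): FAILS — W1 is a descendant of W4.
Condition 2 (every backdoor path blocked by {W1, W7}):
  P1: blocked at fork node W7 ∈ conditioning set.
{W1, W7} does not satisfy the backdoor criterion.

No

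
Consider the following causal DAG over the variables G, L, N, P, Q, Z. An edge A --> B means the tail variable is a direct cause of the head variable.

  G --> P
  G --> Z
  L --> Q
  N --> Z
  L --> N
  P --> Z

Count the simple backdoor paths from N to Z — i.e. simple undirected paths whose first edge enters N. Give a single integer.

A backdoor path from N to Z is any simple undirected path whose first edge points into N (i.e. leaves N via a parent).
Parents of N: {L}.
No simple path from any parent of N reaches Z without revisiting N, so there are no backdoor paths.

0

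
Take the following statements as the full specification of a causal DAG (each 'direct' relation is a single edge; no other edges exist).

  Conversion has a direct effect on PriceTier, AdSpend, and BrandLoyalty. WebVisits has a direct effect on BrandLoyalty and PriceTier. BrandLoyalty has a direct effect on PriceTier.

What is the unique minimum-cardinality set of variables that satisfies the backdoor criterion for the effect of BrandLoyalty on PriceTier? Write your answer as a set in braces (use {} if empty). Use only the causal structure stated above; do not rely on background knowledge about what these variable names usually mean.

Variables eligible for adjustment (non-descendants of BrandLoyalty, excluding BrandLoyalty and PriceTier): {AdSpend, Conversion, WebVisits}.
Backdoor paths from BrandLoyalty to PriceTier:
  P1: BrandLoyalty <- Conversion -> PriceTier
  P2: BrandLoyalty <- WebVisits -> PriceTier
The empty set is not sufficient: P1 (BrandLoyalty <- Conversion -> PriceTier) has no collider blocking it and no conditioned non-collider, so it is open.
Try {Conversion, WebVisits}:
  P1: blocked at fork node Conversion ∈ conditioning set.
  P2: blocked at fork node WebVisits ∈ conditioning set.
{Conversion, WebVisits} contains no descendant of BrandLoyalty and blocks every backdoor path.
Every element of {Conversion, WebVisits} is needed (dropping Conversion leaves P1 open; dropping WebVisits leaves P2 open), so no proper subset is valid.
Among all size-2 subsets of the eligible variables, only {Conversion, WebVisits} blocks every backdoor path, so it is the unique smallest valid adjustment set.

{Conversion, WebVisits}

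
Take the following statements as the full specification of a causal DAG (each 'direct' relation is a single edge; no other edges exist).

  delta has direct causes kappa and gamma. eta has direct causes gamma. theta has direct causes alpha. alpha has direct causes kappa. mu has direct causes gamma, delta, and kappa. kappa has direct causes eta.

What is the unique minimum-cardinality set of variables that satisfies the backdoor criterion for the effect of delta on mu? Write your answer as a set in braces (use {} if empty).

{gamma, kappa}

Variables eligible for adjustment (non-descendants of delta, excluding delta and mu): {alpha, eta, gamma, kappa, theta}.
Backdoor paths from delta to mu:
  P1: delta <- gamma -> eta -> kappa -> mu
  P2: delta <- gamma -> mu
  P3: delta <- kappa <- eta <- gamma -> mu
  P4: delta <- kappa -> mu
The empty set is not sufficient: P1 (delta <- gamma -> eta -> kappa -> mu) has no collider blocking it and no conditioned non-collider, so it is open.
Try {gamma, kappa}:
  P1: blocked at fork node gamma ∈ conditioning set.
  P2: blocked at fork node gamma ∈ conditioning set.
  P3: blocked at chain node kappa ∈ conditioning set.
  P4: blocked at fork node kappa ∈ conditioning set.
{gamma, kappa} contains no descendant of delta and blocks every backdoor path.
Every element of {gamma, kappa} is needed (dropping gamma leaves P2 open; dropping kappa leaves P4 open), so no proper subset is valid.
Among all size-2 subsets of the eligible variables, only {gamma, kappa} blocks every backdoor path, so it is the unique smallest valid adjustment set.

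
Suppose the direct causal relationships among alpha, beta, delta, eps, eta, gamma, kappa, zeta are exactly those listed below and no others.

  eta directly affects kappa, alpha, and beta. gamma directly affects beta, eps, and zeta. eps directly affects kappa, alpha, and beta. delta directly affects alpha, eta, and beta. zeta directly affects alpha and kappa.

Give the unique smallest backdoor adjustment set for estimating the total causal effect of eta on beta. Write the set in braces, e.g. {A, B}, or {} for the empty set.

{delta}

Variables eligible for adjustment (non-descendants of eta, excluding eta and beta): {delta, eps, gamma, zeta}.
Backdoor paths from eta to beta:
  P1: eta <- delta -> beta
  P2: eta <- delta -> alpha <- eps <- gamma -> beta
  P3: eta <- delta -> alpha <- eps -> beta
  P4: eta <- delta -> alpha <- eps -> kappa <- zeta <- gamma -> beta
  P5: eta <- delta -> alpha <- zeta <- gamma -> eps -> beta
  P6: eta <- delta -> alpha <- zeta <- gamma -> beta
  P7: eta <- delta -> alpha <- zeta -> kappa <- eps <- gamma -> beta
  P8: eta <- delta -> alpha <- zeta -> kappa <- eps -> beta
The empty set is not sufficient: P1 (eta <- delta -> beta) has no collider blocking it and no conditioned non-collider, so it is open.
Try {delta}:
  P1: blocked at fork node delta ∈ conditioning set.
  P2: blocked at fork node delta ∈ conditioning set.
  P3: blocked at fork node delta ∈ conditioning set.
  P4: blocked at fork node delta ∈ conditioning set.
  P5: blocked at fork node delta ∈ conditioning set.
  P6: blocked at fork node delta ∈ conditioning set.
  P7: blocked at fork node delta ∈ conditioning set.
  P8: blocked at fork node delta ∈ conditioning set.
{delta} contains no descendant of eta and blocks every backdoor path.
No other singleton works — e.g. {gamma} leaves P1 open — so {delta} is the unique smallest valid adjustment set.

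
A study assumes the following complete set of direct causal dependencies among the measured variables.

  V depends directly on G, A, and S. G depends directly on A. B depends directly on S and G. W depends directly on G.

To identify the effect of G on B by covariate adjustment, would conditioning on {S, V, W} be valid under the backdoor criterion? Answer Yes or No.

No

Backdoor paths from G to B (paths whose first edge points into G):
  P1: G <- A -> V <- S -> B
Condition 1 (no descendant of G in the set): FAILS — V and W are descendants of G.
Condition 2 (every backdoor path blocked by {S, V, W}):
  P1: blocked at fork node S ∈ conditioning set.
{S, V, W} does not satisfy the backdoor criterion.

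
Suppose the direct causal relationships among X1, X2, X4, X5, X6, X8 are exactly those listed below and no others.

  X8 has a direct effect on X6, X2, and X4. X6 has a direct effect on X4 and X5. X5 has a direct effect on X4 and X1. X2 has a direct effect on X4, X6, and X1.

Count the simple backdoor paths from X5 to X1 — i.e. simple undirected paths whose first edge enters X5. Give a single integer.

5

A backdoor path from X5 to X1 is any simple undirected path whose first edge points into X5 (i.e. leaves X5 via a parent).
Parents of X5: {X6}.
Enumerating:
  P1: X5 <- X6 <- X8 -> X2 -> X1
  P2: X5 <- X6 <- X8 -> X4 <- X2 -> X1
  P3: X5 <- X6 <- X2 -> X1
  P4: X5 <- X6 -> X4 <- X8 -> X2 -> X1
  P5: X5 <- X6 -> X4 <- X2 -> X1
That exhausts the simple backdoor paths. Count: 5.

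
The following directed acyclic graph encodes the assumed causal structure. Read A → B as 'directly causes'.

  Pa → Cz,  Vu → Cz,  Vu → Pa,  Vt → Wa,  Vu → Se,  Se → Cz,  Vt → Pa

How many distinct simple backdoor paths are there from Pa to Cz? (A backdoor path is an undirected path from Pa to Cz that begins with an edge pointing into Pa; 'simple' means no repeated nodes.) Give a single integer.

A backdoor path from Pa to Cz is any simple undirected path whose first edge points into Pa (i.e. leaves Pa via a parent).
Parents of Pa: {Vt, Vu}.
Enumerating:
  P1: Pa <- Vu -> Se -> Cz
  P2: Pa <- Vu -> Cz
That exhausts the simple backdoor paths. Count: 2.

2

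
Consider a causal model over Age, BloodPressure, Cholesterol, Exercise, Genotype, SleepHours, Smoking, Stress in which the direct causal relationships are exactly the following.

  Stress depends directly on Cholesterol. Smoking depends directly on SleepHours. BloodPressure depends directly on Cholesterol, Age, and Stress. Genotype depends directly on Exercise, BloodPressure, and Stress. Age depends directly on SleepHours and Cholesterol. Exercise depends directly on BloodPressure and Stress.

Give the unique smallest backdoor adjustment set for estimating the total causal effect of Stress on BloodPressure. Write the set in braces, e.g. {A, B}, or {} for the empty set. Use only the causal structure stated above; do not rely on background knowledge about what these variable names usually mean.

Variables eligible for adjustment (non-descendants of Stress, excluding Stress and BloodPressure): {Age, Cholesterol, SleepHours, Smoking}.
Backdoor paths from Stress to BloodPressure:
  P1: Stress <- Cholesterol -> Age -> BloodPressure
  P2: Stress <- Cholesterol -> BloodPressure
The empty set is not sufficient: P1 (Stress <- Cholesterol -> Age -> BloodPressure) has no collider blocking it and no conditioned non-collider, so it is open.
Try {Cholesterol}:
  P1: blocked at fork node Cholesterol ∈ conditioning set.
  P2: blocked at fork node Cholesterol ∈ conditioning set.
{Cholesterol} contains no descendant of Stress and blocks every backdoor path.
No other singleton works — e.g. {SleepHours} leaves P1 open — so {Cholesterol} is the unique smallest valid adjustment set.

{Cholesterol}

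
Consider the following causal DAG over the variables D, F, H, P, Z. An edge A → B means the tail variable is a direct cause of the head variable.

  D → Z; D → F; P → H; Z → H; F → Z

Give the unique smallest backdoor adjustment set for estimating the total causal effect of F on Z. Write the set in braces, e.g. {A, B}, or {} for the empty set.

Variables eligible for adjustment (non-descendants of F, excluding F and Z): {D, P}.
Backdoor paths from F to Z:
  P1: F <- D -> Z
The empty set is not sufficient: P1 (F <- D -> Z) has no collider blocking it and no conditioned non-collider, so it is open.
Try {D}:
  P1: blocked at fork node D ∈ conditioning set.
{D} contains no descendant of F and blocks every backdoor path.
No other singleton works — e.g. {P} leaves P1 open — so {D} is the unique smallest valid adjustment set.

{D}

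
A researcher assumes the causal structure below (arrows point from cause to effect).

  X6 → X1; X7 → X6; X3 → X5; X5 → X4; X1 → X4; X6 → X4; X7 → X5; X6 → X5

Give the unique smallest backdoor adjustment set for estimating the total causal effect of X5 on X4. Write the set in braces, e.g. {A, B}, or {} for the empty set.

{X6}

Variables eligible for adjustment (non-descendants of X5, excluding X5 and X4): {X1, X3, X6, X7}.
Backdoor paths from X5 to X4:
  P1: X5 <- X7 -> X6 -> X1 -> X4
  P2: X5 <- X7 -> X6 -> X4
  P3: X5 <- X6 -> X1 -> X4
  P4: X5 <- X6 -> X4
The empty set is not sufficient: P1 (X5 <- X7 -> X6 -> X1 -> X4) has no collider blocking it and no conditioned non-collider, so it is open.
Try {X6}:
  P1: blocked at chain node X6 ∈ conditioning set.
  P2: blocked at chain node X6 ∈ conditioning set.
  P3: blocked at fork node X6 ∈ conditioning set.
  P4: blocked at fork node X6 ∈ conditioning set.
{X6} contains no descendant of X5 and blocks every backdoor path.
No other singleton works — e.g. {X7} leaves P3 open — so {X6} is the unique smallest valid adjustment set.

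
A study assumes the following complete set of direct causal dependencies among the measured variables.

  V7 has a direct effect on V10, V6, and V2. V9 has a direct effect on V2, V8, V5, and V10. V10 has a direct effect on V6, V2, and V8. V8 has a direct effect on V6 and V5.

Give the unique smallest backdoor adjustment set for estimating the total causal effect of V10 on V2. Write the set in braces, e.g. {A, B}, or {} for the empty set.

Variables eligible for adjustment (non-descendants of V10, excluding V10 and V2): {V7, V9}.
Backdoor paths from V10 to V2:
  P1: V10 <- V7 -> V2
  P2: V10 <- V7 -> V6 <- V8 <- V9 -> V2
  P3: V10 <- V7 -> V6 <- V8 -> V5 <- V9 -> V2
  P4: V10 <- V9 -> V8 -> V6 <- V7 -> V2
  P5: V10 <- V9 -> V2
  P6: V10 <- V9 -> V5 <- V8 -> V6 <- V7 -> V2
The empty set is not sufficient: P1 (V10 <- V7 -> V2) has no collider blocking it and no conditioned non-collider, so it is open.
Try {V7, V9}:
  P1: blocked at fork node V7 ∈ conditioning set.
  P2: blocked at fork node V7 ∈ conditioning set.
  P3: blocked at fork node V7 ∈ conditioning set.
  P4: blocked at fork node V9 ∈ conditioning set.
  P5: blocked at fork node V9 ∈ conditioning set.
  P6: blocked at fork node V9 ∈ conditioning set.
{V7, V9} contains no descendant of V10 and blocks every backdoor path.
Every element of {V7, V9} is needed (dropping V7 leaves P1 open; dropping V9 leaves P5 open), so no proper subset is valid.
Among all size-2 subsets of the eligible variables, only {V7, V9} blocks every backdoor path, so it is the unique smallest valid adjustment set.

{V7, V9}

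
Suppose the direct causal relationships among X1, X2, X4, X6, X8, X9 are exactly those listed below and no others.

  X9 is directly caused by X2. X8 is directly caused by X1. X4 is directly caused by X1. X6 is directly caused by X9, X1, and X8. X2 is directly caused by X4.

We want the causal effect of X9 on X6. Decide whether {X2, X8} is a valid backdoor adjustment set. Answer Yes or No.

Yes

Backdoor paths from X9 to X6 (paths whose first edge points into X9):
  P1: X9 <- X2 <- X4 <- X1 -> X8 -> X6
  P2: X9 <- X2 <- X4 <- X1 -> X6
Condition 1 (no descendant of X9 in the set): holds — descendants of X9 are {X6}; none are in {X2, X8}.
Condition 2 (every backdoor path blocked by {X2, X8}):
  P1: blocked at chain node X2 ∈ conditioning set.
  P2: blocked at chain node X2 ∈ conditioning set.
{X2, X8} satisfies the backdoor criterion.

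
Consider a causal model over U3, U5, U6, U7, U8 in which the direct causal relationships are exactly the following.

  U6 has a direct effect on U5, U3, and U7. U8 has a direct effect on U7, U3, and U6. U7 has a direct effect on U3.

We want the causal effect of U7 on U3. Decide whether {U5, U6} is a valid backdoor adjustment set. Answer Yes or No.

No

Backdoor paths from U7 to U3 (paths whose first edge points into U7):
  P1: U7 <- U8 -> U6 -> U3
  P2: U7 <- U8 -> U3
  P3: U7 <- U6 <- U8 -> U3
  P4: U7 <- U6 -> U3
Condition 1 (no descendant of U7 in the set): holds — descendants of U7 are {U3}; none are in {U5, U6}.
Condition 2 (every backdoor path blocked by {U5, U6}):
  P1: blocked at chain node U6 ∈ conditioning set.
  P2: open — no interior node is in the conditioning set.
  P3: blocked at chain node U6 ∈ conditioning set.
  P4: blocked at fork node U6 ∈ conditioning set.
{U5, U6} does not satisfy the backdoor criterion.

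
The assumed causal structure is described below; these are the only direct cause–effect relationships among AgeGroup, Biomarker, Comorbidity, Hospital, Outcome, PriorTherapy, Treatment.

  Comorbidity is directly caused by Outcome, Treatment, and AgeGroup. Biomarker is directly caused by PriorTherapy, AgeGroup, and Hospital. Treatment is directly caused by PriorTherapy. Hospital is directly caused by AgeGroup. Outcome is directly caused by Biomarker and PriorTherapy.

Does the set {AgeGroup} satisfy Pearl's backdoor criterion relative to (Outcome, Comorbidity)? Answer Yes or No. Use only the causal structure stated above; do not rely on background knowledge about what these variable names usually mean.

Backdoor paths from Outcome to Comorbidity (paths whose first edge points into Outcome):
  P1: Outcome <- PriorTherapy -> Treatment -> Comorbidity
  P2: Outcome <- PriorTherapy -> Biomarker <- AgeGroup -> Comorbidity
  P3: Outcome <- PriorTherapy -> Biomarker <- Hospital <- AgeGroup -> Comorbidity
  P4: Outcome <- Biomarker <- AgeGroup -> Comorbidity
  P5: Outcome <- Biomarker <- PriorTherapy -> Treatment -> Comorbidity
  P6: Outcome <- Biomarker <- Hospital <- AgeGroup -> Comorbidity
Condition 1 (no descendant of Outcome in the set): holds — descendants of Outcome are {Comorbidity}; none are in {AgeGroup}.
Condition 2 (every backdoor path blocked by {AgeGroup}):
  P1: open — no interior node is in the conditioning set.
  P2: blocked at collider Biomarker (neither it nor any descendant is in the conditioning set).
  P3: blocked at collider Biomarker (neither it nor any descendant is in the conditioning set).
  P4: blocked at fork node AgeGroup ∈ conditioning set.
  P5: open — no interior node is in the conditioning set.
  P6: blocked at fork node AgeGroup ∈ conditioning set.
{AgeGroup} does not satisfy the backdoor criterion.

No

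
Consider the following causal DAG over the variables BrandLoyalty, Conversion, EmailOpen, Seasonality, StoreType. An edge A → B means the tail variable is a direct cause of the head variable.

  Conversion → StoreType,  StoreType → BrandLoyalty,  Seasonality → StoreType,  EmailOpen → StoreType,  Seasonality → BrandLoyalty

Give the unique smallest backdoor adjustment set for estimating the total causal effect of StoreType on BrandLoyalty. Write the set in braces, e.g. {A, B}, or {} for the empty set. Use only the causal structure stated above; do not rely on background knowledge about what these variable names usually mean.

Variables eligible for adjustment (non-descendants of StoreType, excluding StoreType and BrandLoyalty): {Conversion, EmailOpen, Seasonality}.
Backdoor paths from StoreType to BrandLoyalty:
  P1: StoreType <- Seasonality -> BrandLoyalty
The empty set is not sufficient: P1 (StoreType <- Seasonality -> BrandLoyalty) has no collider blocking it and no conditioned non-collider, so it is open.
Try {Seasonality}:
  P1: blocked at fork node Seasonality ∈ conditioning set.
{Seasonality} contains no descendant of StoreType and blocks every backdoor path.
No other singleton works — e.g. {EmailOpen} leaves P1 open — so {Seasonality} is the unique smallest valid adjustment set.

{Seasonality}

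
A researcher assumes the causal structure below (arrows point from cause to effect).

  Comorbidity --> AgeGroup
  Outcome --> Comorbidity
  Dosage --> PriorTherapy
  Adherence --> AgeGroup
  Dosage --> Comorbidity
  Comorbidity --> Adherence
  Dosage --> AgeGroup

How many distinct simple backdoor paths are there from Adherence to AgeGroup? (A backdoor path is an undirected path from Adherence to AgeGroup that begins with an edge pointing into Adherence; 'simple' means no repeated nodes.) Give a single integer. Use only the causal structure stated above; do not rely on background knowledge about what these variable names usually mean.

2

A backdoor path from Adherence to AgeGroup is any simple undirected path whose first edge points into Adherence (i.e. leaves Adherence via a parent).
Parents of Adherence: {Comorbidity}.
Enumerating:
  P1: Adherence <- Comorbidity <- Dosage -> AgeGroup
  P2: Adherence <- Comorbidity -> AgeGroup
That exhausts the simple backdoor paths. Count: 2.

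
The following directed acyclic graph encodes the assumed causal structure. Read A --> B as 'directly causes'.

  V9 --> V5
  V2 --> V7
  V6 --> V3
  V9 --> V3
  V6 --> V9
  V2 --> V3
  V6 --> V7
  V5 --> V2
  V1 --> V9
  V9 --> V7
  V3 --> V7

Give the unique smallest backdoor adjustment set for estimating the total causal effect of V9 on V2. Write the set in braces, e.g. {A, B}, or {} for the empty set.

Variables eligible for adjustment (non-descendants of V9, excluding V9 and V2): {V1, V6}.
Backdoor paths from V9 to V2:
  P1: V9 <- V6 -> V3 <- V2
  P2: V9 <- V6 -> V3 -> V7 <- V2
  P3: V9 <- V6 -> V7 <- V2
  P4: V9 <- V6 -> V7 <- V3 <- V2
Each backdoor path contains an unconditioned collider, so every path is already blocked with the empty conditioning set:
  P1: blocked at collider V3 (neither it nor any descendant is in the conditioning set).
  P2: blocked at collider V7 (neither it nor any descendant is in the conditioning set).
  P3: blocked at collider V7 (neither it nor any descendant is in the conditioning set).
  P4: blocked at collider V7 (neither it nor any descendant is in the conditioning set).
The empty set is therefore the unique smallest valid set.

{}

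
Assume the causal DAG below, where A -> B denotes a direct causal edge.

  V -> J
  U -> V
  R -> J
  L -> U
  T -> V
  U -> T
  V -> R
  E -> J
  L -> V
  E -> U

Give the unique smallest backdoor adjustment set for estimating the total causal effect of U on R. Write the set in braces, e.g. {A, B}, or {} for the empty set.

Variables eligible for adjustment (non-descendants of U, excluding U and R): {E, L}.
Backdoor paths from U to R:
  P1: U <- E -> J <- V -> R
  P2: U <- E -> J <- R
  P3: U <- L -> V -> R
  P4: U <- L -> V -> J <- R
The empty set is not sufficient: P3 (U <- L -> V -> R) has no collider blocking it and no conditioned non-collider, so it is open.
Try {L}:
  P1: blocked at collider J (neither it nor any descendant is in the conditioning set).
  P2: blocked at collider J (neither it nor any descendant is in the conditioning set).
  P3: blocked at fork node L ∈ conditioning set.
  P4: blocked at fork node L ∈ conditioning set.
{L} contains no descendant of U and blocks every backdoor path.
No other singleton works — e.g. {E} leaves P3 open — so {L} is the unique smallest valid adjustment set.

{L}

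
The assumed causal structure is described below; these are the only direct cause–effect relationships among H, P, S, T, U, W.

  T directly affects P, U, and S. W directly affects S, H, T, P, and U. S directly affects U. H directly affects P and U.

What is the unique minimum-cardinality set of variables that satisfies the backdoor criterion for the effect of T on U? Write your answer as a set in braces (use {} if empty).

Variables eligible for adjustment (non-descendants of T, excluding T and U): {H, W}.
Backdoor paths from T to U:
  P1: T <- W -> H -> U
  P2: T <- W -> S -> U
  P3: T <- W -> P <- H -> U
  P4: T <- W -> U
The empty set is not sufficient: P1 (T <- W -> H -> U) has no collider blocking it and no conditioned non-collider, so it is open.
Try {W}:
  P1: blocked at fork node W ∈ conditioning set.
  P2: blocked at fork node W ∈ conditioning set.
  P3: blocked at fork node W ∈ conditioning set.
  P4: blocked at fork node W ∈ conditioning set.
{W} contains no descendant of T and blocks every backdoor path.
No other singleton works — e.g. {H} leaves P2 open — so {W} is the unique smallest valid adjustment set.

{W}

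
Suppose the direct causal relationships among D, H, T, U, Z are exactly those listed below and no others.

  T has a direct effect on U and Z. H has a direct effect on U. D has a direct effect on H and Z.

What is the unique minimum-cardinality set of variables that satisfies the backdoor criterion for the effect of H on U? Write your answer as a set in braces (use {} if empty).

{}

Variables eligible for adjustment (non-descendants of H, excluding H and U): {D, T, Z}.
Backdoor paths from H to U:
  P1: H <- D -> Z <- T -> U
Each backdoor path contains an unconditioned collider, so every path is already blocked with the empty conditioning set:
  P1: blocked at collider Z (neither it nor any descendant is in the conditioning set).
The empty set is therefore the unique smallest valid set.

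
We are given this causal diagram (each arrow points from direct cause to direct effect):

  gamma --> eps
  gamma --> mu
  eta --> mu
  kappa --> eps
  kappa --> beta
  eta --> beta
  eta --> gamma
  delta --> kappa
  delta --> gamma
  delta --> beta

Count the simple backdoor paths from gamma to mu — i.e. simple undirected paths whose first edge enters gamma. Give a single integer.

3

A backdoor path from gamma to mu is any simple undirected path whose first edge points into gamma (i.e. leaves gamma via a parent).
Parents of gamma: {delta, eta}.
Enumerating:
  P1: gamma <- delta -> kappa -> beta <- eta -> mu
  P2: gamma <- delta -> beta <- eta -> mu
  P3: gamma <- eta -> mu
That exhausts the simple backdoor paths. Count: 3.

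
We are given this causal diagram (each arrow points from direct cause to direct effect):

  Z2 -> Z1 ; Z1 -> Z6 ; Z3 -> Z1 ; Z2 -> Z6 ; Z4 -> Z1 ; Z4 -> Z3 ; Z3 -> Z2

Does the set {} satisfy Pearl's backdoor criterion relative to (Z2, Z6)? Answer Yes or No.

Backdoor paths from Z2 to Z6 (paths whose first edge points into Z2):
  P1: Z2 <- Z3 <- Z4 -> Z1 -> Z6
  P2: Z2 <- Z3 -> Z1 -> Z6
Condition 1 (no descendant of Z2 in the set): holds — descendants of Z2 are {Z1, Z6}; none are in {}.
Condition 2 (every backdoor path blocked by {}):
  P1: open — no interior node is in the conditioning set.
  P2: open — no interior node is in the conditioning set.
{} does not satisfy the backdoor criterion.

No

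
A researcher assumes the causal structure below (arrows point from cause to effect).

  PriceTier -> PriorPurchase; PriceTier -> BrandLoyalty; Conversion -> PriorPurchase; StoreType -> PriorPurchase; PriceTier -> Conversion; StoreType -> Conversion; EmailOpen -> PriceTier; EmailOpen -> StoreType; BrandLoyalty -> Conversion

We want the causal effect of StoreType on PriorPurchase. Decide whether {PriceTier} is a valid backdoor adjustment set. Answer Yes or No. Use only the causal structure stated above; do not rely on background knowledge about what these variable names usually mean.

Yes

Backdoor paths from StoreType to PriorPurchase (paths whose first edge points into StoreType):
  P1: StoreType <- EmailOpen -> PriceTier -> BrandLoyalty -> Conversion -> PriorPurchase
  P2: StoreType <- EmailOpen -> PriceTier -> Conversion -> PriorPurchase
  P3: StoreType <- EmailOpen -> PriceTier -> PriorPurchase
Condition 1 (no descendant of StoreType in the set): holds — descendants of StoreType are {Conversion, PriorPurchase}; none are in {PriceTier}.
Condition 2 (every backdoor path blocked by {PriceTier}):
  P1: blocked at chain node PriceTier ∈ conditioning set.
  P2: blocked at chain node PriceTier ∈ conditioning set.
  P3: blocked at chain node PriceTier ∈ conditioning set.
{PriceTier} satisfies the backdoor criterion.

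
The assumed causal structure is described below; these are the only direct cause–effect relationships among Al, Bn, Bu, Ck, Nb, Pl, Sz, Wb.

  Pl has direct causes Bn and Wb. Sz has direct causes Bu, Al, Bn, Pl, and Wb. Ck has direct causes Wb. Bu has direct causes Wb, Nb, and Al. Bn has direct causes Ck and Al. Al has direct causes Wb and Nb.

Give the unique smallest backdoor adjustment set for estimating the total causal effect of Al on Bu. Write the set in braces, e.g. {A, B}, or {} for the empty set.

{Nb, Wb}

Variables eligible for adjustment (non-descendants of Al, excluding Al and Bu): {Ck, Nb, Wb}.
Backdoor paths from Al to Bu:
  P1: Al <- Wb -> Ck -> Bn -> Pl -> Sz <- Bu
  P2: Al <- Wb -> Ck -> Bn -> Sz <- Bu
  P3: Al <- Wb -> Bu
  P4: Al <- Wb -> Pl <- Bn -> Sz <- Bu
  P5: Al <- Wb -> Pl -> Sz <- Bu
  P6: Al <- Wb -> Sz <- Bu
  P7: Al <- Nb -> Bu
The empty set is not sufficient: P3 (Al <- Wb -> Bu) has no collider blocking it and no conditioned non-collider, so it is open.
Try {Nb, Wb}:
  P1: blocked at fork node Wb ∈ conditioning set.
  P2: blocked at fork node Wb ∈ conditioning set.
  P3: blocked at fork node Wb ∈ conditioning set.
  P4: blocked at fork node Wb ∈ conditioning set.
  P5: blocked at fork node Wb ∈ conditioning set.
  P6: blocked at fork node Wb ∈ conditioning set.
  P7: blocked at fork node Nb ∈ conditioning set.
{Nb, Wb} contains no descendant of Al and blocks every backdoor path.
Every element of {Nb, Wb} is needed (dropping Nb leaves P7 open; dropping Wb leaves P3 open), so no proper subset is valid.
Among all size-2 subsets of the eligible variables, only {Nb, Wb} blocks every backdoor path, so it is the unique smallest valid adjustment set.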